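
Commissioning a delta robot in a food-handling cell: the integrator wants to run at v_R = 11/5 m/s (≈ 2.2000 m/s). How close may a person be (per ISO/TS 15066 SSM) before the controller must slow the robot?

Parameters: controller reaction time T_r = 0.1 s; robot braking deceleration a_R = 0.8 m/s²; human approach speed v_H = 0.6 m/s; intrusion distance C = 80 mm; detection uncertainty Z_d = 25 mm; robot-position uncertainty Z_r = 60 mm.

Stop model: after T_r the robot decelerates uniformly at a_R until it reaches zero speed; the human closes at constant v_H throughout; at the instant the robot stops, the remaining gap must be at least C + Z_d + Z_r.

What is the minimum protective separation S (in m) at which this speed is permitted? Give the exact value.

S_min = 128/25 m = 5.1200 m

T_s = v_R/a_R = (11/5)/(4/5) = 2.7500 s
reaction-phase robot travel = 2.2000·0.1000 = 0.2200 m
robot under decel: 2.2000²/(2·0.8000) = 3.0250 m
human closes 0.6000·2.8500 = 1.7100 m
residual clearance needed = 0.0800+0.0250+0.0600 = 0.1650 m
S_min ≈ 0.2200+3.0250+1.7100+0.1650  ⇒  S_min = 128/25 m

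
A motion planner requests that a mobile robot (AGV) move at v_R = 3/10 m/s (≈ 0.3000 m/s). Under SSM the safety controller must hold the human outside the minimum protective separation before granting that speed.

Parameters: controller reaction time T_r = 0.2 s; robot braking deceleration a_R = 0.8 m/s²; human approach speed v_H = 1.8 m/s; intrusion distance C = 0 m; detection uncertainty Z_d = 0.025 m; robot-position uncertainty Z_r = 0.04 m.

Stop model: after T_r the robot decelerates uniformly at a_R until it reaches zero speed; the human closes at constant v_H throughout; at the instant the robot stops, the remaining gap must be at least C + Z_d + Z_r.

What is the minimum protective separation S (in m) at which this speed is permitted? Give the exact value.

braking lasts T_s = (3/10)/(4/5) = 0.3750 s
reaction-phase robot travel = 0.3000·0.2000 = 0.0600 m
robot under decel: 0.3000²/(2·0.8000) = 0.0563 m
human closes 1.8000·0.5750 = 1.0350 m
residual clearance needed = 0.0000+0.0250+0.0400 = 0.0650 m
S_min ≈ 0.0600+0.0563+1.0350+0.0650  ⇒  S_min = 973/800 m

S_min = 973/800 m = 1.2163 m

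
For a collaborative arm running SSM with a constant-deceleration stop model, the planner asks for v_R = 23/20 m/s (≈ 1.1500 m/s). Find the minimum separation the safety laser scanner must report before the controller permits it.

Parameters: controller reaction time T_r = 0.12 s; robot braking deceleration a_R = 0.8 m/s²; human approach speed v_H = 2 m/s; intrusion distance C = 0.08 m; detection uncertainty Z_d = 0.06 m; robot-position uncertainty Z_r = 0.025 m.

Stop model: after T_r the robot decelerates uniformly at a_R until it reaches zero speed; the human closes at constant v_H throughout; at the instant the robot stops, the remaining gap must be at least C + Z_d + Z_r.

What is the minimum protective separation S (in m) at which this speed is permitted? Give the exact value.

braking lasts T_s = (23/20)/(4/5) = 1.4375 s
robot in T_r: 1.1500·0.1200 = 0.1380 m
robot covers 1.1500·1.4375 − ½·0.8000·1.4375² = 0.8266 m while stopping
human over T_r+T_s: 2.0000·(0.1200+1.4375) = 3.1150 m
margins: 0.0800+0.0600+0.0250 = 0.1650 m
S_min ≈ 0.1380+0.8266+3.1150+0.1650  ⇒  S_min = 67913/16000 m

S_min = 67913/16000 m = 4.2446 m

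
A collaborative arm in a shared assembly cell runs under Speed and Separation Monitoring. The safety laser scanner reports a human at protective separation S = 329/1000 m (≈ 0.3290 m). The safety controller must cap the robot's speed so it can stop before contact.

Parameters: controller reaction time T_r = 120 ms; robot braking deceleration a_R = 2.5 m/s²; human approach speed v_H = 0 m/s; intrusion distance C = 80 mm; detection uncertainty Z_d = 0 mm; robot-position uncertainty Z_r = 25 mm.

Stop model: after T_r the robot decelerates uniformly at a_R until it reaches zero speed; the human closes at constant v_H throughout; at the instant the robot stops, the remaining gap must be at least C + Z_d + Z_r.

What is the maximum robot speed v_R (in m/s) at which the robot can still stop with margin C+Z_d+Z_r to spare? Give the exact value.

quadratic (1/5)·v² + (3/25)·v + (-28/125) = 0
  disc = (3/25)² − 4·(1/5)·(-28/125) = 121/625 ; √disc = 11/25
  v_R = (−(3/25) + 11/25) / (2·(1/5)) = 4/5 m/s
check:
braking lasts T_s = (4/5)/(5/2) = 0.3200 s
reaction-phase robot travel = 0.8000·0.1200 = 0.0960 m
robot under decel: 0.8000²/(2·2.5000) = 0.1280 m
person approaches 0.0000·(0.1200+0.3200) = 0.0000 m
C+Z_d+Z_r = 0.0800+0.0000+0.0250 = 0.1050 m
sum ≈ 0.0960+0.1280+0.0000+0.1050 ≈ 0.3290 m = S ✓

v_R_max = 4/5 m/s = 0.8000 m/s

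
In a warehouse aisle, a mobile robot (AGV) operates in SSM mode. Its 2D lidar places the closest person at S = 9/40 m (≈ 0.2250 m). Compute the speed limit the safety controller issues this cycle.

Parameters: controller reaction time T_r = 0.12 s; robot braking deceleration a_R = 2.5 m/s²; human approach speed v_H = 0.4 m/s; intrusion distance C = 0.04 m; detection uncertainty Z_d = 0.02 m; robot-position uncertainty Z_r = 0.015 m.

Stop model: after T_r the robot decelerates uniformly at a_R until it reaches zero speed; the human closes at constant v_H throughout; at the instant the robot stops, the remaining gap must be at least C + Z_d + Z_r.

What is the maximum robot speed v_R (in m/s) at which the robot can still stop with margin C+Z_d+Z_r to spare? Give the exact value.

quadratic (1/5)·v² + (7/25)·v + (-51/500) = 0
  disc = (7/25)² − 4·(1/5)·(-51/500) = 4/25 ; √disc = 2/5
  v_R = (−(7/25) + 2/5) / (2·(1/5)) = 3/10 m/s
check:
stop time T_s = (3/10)/(5/2) = 0.1200 s
robot covers v_R·T_r = 0.3000·0.1200 = 0.0360 m before braking
braking distance = 0.3000²/(2·2.5000) = 0.0180 m
human over T_r+T_s: 0.4000·(0.1200+0.1200) = 0.0960 m
residual clearance needed = 0.0400+0.0200+0.0150 = 0.0750 m
sum ≈ 0.0360+0.0180+0.0960+0.0750 ≈ 0.2250 m = S ✓

v_R_max = 3/10 m/s = 0.3000 m/s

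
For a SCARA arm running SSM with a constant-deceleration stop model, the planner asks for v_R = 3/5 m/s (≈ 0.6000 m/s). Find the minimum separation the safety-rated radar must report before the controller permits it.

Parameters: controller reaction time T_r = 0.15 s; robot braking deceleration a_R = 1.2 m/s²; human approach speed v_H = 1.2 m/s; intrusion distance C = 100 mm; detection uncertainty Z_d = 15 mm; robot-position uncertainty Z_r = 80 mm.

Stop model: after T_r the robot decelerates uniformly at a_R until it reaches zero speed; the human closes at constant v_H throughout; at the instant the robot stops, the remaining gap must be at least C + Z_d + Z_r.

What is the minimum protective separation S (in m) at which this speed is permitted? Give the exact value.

S_min = 243/200 m = 1.2150 m

T_s = v_R/a_R = (3/5)/(6/5) = 0.5000 s
robot in T_r: 0.6000·0.1500 = 0.0900 m
braking distance = 0.6000²/(2·1.2000) = 0.1500 m
person approaches 1.2000·(0.1500+0.5000) = 0.7800 m
residual clearance needed = 0.1000+0.0150+0.0800 = 0.1950 m
S_min ≈ 0.0900+0.1500+0.7800+0.1950  ⇒  S_min = 243/200 m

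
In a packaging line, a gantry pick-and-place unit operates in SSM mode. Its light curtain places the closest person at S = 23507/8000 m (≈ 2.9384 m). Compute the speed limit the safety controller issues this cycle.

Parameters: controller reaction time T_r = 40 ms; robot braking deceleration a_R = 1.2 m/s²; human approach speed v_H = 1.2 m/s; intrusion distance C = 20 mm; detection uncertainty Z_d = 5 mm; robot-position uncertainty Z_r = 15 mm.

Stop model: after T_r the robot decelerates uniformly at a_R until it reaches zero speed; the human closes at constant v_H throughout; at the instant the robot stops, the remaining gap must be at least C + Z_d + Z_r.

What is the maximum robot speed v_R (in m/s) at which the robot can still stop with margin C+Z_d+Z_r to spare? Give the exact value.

at the boundary: (5/12)·v² + (26/25)·v + (-22803/8000) = 0
  disc = (26/25)² − 4·(5/12)·(-22803/8000) = 233289/40000 ; √disc = 483/200
  v_R = (−(26/25) + 483/200) / (2·(5/12)) = 33/20 m/s
check:
T_s = v_R/a_R = (33/20)/(6/5) = 1.3750 s
robot covers v_R·T_r = 1.6500·0.0400 = 0.0660 m before braking
braking distance = 1.6500²/(2·1.2000) = 1.1344 m
human over T_r+T_s: 1.2000·(0.0400+1.3750) = 1.6980 m
C+Z_d+Z_r = 0.0200+0.0050+0.0150 = 0.0400 m
sum ≈ 0.0660+1.1344+1.6980+0.0400 ≈ 2.9384 m = S ✓

v_R_max = 33/20 m/s = 1.6500 m/s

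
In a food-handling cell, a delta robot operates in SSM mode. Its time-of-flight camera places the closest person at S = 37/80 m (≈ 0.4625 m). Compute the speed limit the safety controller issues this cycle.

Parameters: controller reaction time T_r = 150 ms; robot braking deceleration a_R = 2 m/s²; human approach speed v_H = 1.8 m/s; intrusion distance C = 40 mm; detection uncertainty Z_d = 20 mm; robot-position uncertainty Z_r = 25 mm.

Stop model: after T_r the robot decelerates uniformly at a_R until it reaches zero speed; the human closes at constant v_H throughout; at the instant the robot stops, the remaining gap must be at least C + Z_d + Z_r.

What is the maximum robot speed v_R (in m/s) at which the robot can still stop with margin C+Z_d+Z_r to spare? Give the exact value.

quadratic (1/4)·v² + (21/20)·v + (-43/400) = 0
  disc = (21/20)² − 4·(1/4)·(-43/400) = 121/100 ; √disc = 11/10
  v_R = (−(21/20) + 11/10) / (2·(1/4)) = 1/10 m/s
check:
stop time T_s = (1/10)/2 = 0.0500 s
reaction-phase robot travel = 0.1000·0.1500 = 0.0150 m
robot covers 0.1000·0.0500 − ½·2.0000·0.0500² = 0.0025 m while stopping
person approaches 1.8000·(0.1500+0.0500) = 0.3600 m
C+Z_d+Z_r = 0.0400+0.0200+0.0250 = 0.0850 m
sum ≈ 0.0150+0.0025+0.3600+0.0850 ≈ 0.4625 m = S ✓

v_R_max = 1/10 m/s = 0.1000 m/s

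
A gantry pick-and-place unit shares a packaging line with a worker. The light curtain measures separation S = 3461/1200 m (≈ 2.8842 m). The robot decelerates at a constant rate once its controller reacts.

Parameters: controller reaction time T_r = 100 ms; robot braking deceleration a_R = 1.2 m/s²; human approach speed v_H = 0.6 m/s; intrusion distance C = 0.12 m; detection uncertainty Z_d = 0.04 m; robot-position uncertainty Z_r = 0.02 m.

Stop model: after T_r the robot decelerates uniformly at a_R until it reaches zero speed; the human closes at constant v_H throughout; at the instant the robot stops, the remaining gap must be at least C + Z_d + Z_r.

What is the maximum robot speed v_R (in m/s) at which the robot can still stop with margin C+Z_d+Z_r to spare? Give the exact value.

v_R_max = 19/10 m/s = 1.9000 m/s

quadratic (5/12)·v² + (3/5)·v + (-3173/1200) = 0
  disc = (3/5)² − 4·(5/12)·(-3173/1200) = 17161/3600 ; √disc = 131/60
  v_R = (−(3/5) + 131/60) / (2·(5/12)) = 19/10 m/s
check:
braking lasts T_s = (19/10)/(6/5) = 1.5833 s
reaction-phase robot travel = 1.9000·0.1000 = 0.1900 m
braking distance = 1.9000²/(2·1.2000) = 1.5042 m
human over T_r+T_s: 0.6000·(0.1000+1.5833) = 1.0100 m
residual clearance needed = 0.1200+0.0400+0.0200 = 0.1800 m
sum ≈ 0.1900+1.5042+1.0100+0.1800 ≈ 2.8842 m = S ✓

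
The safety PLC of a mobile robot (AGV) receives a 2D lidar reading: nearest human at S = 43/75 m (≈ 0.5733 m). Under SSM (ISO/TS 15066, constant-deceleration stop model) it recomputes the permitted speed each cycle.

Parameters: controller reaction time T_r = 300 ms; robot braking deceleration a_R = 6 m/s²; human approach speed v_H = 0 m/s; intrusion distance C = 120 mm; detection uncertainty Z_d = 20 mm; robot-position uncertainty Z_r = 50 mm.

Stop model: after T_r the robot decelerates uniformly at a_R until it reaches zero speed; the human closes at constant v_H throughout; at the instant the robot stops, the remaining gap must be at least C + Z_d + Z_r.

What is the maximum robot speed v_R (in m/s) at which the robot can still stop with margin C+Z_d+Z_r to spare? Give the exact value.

v_R_max = 1 m/s = 1.0000 m/s

at the boundary: (1/12)·v² + (3/10)·v + (-23/60) = 0
  disc = (3/10)² − 4·(1/12)·(-23/60) = 49/225 ; √disc = 7/15
  v_R = (−(3/10) + 7/15) / (2·(1/12)) = 1 m/s
check:
braking lasts T_s = 1/6 = 0.1667 s
robot in T_r: 1.0000·0.3000 = 0.3000 m
braking distance = 1.0000²/(2·6.0000) = 0.0833 m
human over T_r+T_s: 0.0000·(0.3000+0.1667) = 0.0000 m
margins: 0.1200+0.0200+0.0500 = 0.1900 m
sum ≈ 0.3000+0.0833+0.0000+0.1900 ≈ 0.5733 m = S ✓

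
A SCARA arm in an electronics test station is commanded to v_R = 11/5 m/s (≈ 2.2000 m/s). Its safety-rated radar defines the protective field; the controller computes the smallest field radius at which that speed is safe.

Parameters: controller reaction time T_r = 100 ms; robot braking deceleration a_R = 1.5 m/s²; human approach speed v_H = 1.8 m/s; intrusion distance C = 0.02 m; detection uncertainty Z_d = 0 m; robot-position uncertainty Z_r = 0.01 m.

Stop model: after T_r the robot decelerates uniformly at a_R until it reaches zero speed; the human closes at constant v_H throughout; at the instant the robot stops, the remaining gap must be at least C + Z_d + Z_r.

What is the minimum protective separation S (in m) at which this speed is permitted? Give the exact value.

stop time T_s = (11/5)/(3/2) = 1.4667 s
robot in T_r: 2.2000·0.1000 = 0.2200 m
robot covers 2.2000·1.4667 − ½·1.5000·1.4667² = 1.6133 m while stopping
human closes 1.8000·1.5667 = 2.8200 m
margins: 0.0200+0.0000+0.0100 = 0.0300 m
S_min ≈ 0.2200+1.6133+2.8200+0.0300  ⇒  S_min = 281/60 m

S_min = 281/60 m = 4.6833 m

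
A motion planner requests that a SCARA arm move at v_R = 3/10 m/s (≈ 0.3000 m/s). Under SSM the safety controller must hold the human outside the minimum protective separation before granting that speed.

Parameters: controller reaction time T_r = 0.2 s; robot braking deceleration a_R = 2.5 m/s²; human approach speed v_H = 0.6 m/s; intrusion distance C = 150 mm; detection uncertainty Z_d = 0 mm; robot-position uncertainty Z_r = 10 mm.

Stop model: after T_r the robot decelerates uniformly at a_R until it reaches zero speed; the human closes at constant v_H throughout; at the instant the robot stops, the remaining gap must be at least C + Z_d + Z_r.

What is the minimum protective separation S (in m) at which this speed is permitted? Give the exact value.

S_min = 43/100 m = 0.4300 m

braking lasts T_s = (3/10)/(5/2) = 0.1200 s
reaction-phase robot travel = 0.3000·0.2000 = 0.0600 m
braking distance = 0.3000²/(2·2.5000) = 0.0180 m
human over T_r+T_s: 0.6000·(0.2000+0.1200) = 0.1920 m
residual clearance needed = 0.1500+0.0000+0.0100 = 0.1600 m
S_min ≈ 0.0600+0.0180+0.1920+0.1600  ⇒  S_min = 43/100 m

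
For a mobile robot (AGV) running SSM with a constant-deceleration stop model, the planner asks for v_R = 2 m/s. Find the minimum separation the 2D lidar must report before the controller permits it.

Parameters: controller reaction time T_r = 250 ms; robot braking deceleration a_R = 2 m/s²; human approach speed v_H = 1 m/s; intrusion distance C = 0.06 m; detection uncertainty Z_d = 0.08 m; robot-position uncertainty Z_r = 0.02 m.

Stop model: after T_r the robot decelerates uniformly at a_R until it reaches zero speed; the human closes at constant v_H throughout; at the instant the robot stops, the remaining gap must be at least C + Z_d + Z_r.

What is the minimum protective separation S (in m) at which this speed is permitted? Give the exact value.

S_min = 291/100 m = 2.9100 m

braking lasts T_s = 2/2 = 1.0000 s
robot in T_r: 2.0000·0.2500 = 0.5000 m
robot under decel: 2.0000²/(2·2.0000) = 1.0000 m
human over T_r+T_s: 1.0000·(0.2500+1.0000) = 1.2500 m
C+Z_d+Z_r = 0.0600+0.0800+0.0200 = 0.1600 m
S_min ≈ 0.5000+1.0000+1.2500+0.1600  ⇒  S_min = 291/100 m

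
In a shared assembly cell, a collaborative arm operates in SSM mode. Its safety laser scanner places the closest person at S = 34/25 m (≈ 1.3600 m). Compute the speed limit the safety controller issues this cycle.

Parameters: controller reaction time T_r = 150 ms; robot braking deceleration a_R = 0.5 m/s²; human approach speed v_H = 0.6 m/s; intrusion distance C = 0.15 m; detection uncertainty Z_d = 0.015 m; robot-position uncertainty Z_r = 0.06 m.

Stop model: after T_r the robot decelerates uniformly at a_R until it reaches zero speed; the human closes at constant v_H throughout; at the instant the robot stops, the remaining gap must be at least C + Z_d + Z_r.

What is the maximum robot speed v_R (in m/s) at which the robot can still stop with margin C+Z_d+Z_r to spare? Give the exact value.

at the boundary: (1)·v² + (27/20)·v + (-209/200) = 0
  disc = (27/20)² − 4·(1)·(-209/200) = 2401/400 ; √disc = 49/20
  v_R = (−(27/20) + 49/20) / (2·(1)) = 11/20 m/s
check:
braking lasts T_s = (11/20)/(1/2) = 1.1000 s
reaction-phase robot travel = 0.5500·0.1500 = 0.0825 m
robot covers 0.5500·1.1000 − ½·0.5000·1.1000² = 0.3025 m while stopping
human closes 0.6000·1.2500 = 0.7500 m
residual clearance needed = 0.1500+0.0150+0.0600 = 0.2250 m
sum ≈ 0.0825+0.3025+0.7500+0.2250 ≈ 1.3600 m = S ✓

v_R_max = 11/20 m/s = 0.5500 m/s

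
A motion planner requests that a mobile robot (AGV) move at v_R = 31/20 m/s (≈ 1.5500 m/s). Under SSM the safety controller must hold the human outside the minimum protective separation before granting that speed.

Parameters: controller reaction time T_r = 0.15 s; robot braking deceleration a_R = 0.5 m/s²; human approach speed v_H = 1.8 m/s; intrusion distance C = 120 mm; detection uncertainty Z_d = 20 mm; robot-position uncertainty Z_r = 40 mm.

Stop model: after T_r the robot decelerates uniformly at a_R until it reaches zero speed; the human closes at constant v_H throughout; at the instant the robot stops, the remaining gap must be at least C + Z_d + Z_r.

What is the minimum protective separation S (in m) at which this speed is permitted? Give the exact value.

S_min = 1733/200 m = 8.6650 m

T_s = v_R/a_R = (31/20)/(1/2) = 3.1000 s
robot in T_r: 1.5500·0.1500 = 0.2325 m
robot under decel: 1.5500²/(2·0.5000) = 2.4025 m
human closes 1.8000·3.2500 = 5.8500 m
residual clearance needed = 0.1200+0.0200+0.0400 = 0.1800 m
S_min ≈ 0.2325+2.4025+5.8500+0.1800  ⇒  S_min = 1733/200 m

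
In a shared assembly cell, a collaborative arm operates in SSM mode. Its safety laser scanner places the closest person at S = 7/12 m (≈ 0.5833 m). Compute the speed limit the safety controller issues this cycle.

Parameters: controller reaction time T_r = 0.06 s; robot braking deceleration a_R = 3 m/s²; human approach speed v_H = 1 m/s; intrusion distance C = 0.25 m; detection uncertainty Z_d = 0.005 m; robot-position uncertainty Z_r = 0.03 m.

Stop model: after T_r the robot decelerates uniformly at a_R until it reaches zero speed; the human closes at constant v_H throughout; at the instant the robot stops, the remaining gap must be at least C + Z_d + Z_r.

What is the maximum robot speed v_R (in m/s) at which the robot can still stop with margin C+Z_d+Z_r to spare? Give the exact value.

v_R_max = 1/2 m/s = 0.5000 m/s

collect terms ⇒ (1/6)·v_R² + (59/150)·v_R + (-143/600) = 0
  disc = (59/150)² − 4·(1/6)·(-143/600) = 196/625 ; √disc = 14/25
  v_R = (−(59/150) + 14/25) / (2·(1/6)) = 1/2 m/s
check:
stop time T_s = (1/2)/3 = 0.1667 s
robot covers v_R·T_r = 0.5000·0.0600 = 0.0300 m before braking
robot under decel: 0.5000²/(2·3.0000) = 0.0417 m
human closes 1.0000·0.2267 = 0.2267 m
residual clearance needed = 0.2500+0.0050+0.0300 = 0.2850 m
sum ≈ 0.0300+0.0417+0.2267+0.2850 ≈ 0.5833 m = S ✓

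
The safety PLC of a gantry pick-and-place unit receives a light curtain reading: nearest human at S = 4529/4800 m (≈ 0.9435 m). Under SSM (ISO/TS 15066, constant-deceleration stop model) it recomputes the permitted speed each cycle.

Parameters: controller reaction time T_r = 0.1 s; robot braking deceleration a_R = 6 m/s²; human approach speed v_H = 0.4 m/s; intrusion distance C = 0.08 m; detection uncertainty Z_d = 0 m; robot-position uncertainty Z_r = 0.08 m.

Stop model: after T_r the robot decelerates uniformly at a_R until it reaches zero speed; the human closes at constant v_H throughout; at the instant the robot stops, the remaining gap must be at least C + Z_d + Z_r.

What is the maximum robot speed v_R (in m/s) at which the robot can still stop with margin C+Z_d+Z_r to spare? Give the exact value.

v_R_max = 43/20 m/s = 2.1500 m/s

quadratic (1/12)·v² + (1/6)·v + (-3569/4800) = 0
  disc = (1/6)² − 4·(1/12)·(-3569/4800) = 441/1600 ; √disc = 21/40
  v_R = (−(1/6) + 21/40) / (2·(1/12)) = 43/20 m/s
check:
T_s = v_R/a_R = (43/20)/6 = 0.3583 s
robot in T_r: 2.1500·0.1000 = 0.2150 m
robot under decel: 2.1500²/(2·6.0000) = 0.3852 m
human closes 0.4000·0.4583 = 0.1833 m
C+Z_d+Z_r = 0.0800+0.0000+0.0800 = 0.1600 m
sum ≈ 0.2150+0.3852+0.1833+0.1600 ≈ 0.9435 m = S ✓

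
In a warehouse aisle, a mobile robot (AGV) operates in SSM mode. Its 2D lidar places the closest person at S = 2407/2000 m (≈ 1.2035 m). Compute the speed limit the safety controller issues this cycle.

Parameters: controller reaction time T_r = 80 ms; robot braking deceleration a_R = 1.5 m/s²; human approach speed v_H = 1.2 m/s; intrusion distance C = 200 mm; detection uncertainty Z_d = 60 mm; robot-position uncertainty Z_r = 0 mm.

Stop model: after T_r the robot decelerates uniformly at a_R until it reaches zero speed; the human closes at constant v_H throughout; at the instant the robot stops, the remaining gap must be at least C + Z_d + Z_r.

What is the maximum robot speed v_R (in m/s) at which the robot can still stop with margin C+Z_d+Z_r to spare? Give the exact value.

v_R_max = 3/4 m/s = 0.7500 m/s

at the boundary: (1/3)·v² + (22/25)·v + (-339/400) = 0
  disc = (22/25)² − 4·(1/3)·(-339/400) = 4761/2500 ; √disc = 69/50
  v_R = (−(22/25) + 69/50) / (2·(1/3)) = 3/4 m/s
check:
T_s = v_R/a_R = (3/4)/(3/2) = 0.5000 s
robot covers v_R·T_r = 0.7500·0.0800 = 0.0600 m before braking
robot under decel: 0.7500²/(2·1.5000) = 0.1875 m
human closes 1.2000·0.5800 = 0.6960 m
C+Z_d+Z_r = 0.2000+0.0600+0.0000 = 0.2600 m
sum ≈ 0.0600+0.1875+0.6960+0.2600 ≈ 1.2035 m = S ✓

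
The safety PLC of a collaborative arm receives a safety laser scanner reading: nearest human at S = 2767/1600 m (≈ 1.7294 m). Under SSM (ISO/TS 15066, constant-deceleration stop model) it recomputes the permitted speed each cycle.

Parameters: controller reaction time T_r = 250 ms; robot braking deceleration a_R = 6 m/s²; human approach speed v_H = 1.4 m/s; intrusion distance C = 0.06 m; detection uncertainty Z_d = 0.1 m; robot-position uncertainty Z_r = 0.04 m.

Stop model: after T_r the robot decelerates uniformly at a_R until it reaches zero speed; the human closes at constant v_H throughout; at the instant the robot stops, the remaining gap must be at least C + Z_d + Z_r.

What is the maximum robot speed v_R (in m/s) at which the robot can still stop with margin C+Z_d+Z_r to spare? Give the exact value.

v_R_max = 37/20 m/s = 1.8500 m/s

at the boundary: (1/12)·v² + (29/60)·v + (-1887/1600) = 0
  disc = (29/60)² − 4·(1/12)·(-1887/1600) = 361/576 ; √disc = 19/24
  v_R = (−(29/60) + 19/24) / (2·(1/12)) = 37/20 m/s
check:
T_s = v_R/a_R = (37/20)/6 = 0.3083 s
robot in T_r: 1.8500·0.2500 = 0.4625 m
robot under decel: 1.8500²/(2·6.0000) = 0.2852 m
human closes 1.4000·0.5583 = 0.7817 m
margins: 0.0600+0.1000+0.0400 = 0.2000 m
sum ≈ 0.4625+0.2852+0.7817+0.2000 ≈ 1.7294 m = S ✓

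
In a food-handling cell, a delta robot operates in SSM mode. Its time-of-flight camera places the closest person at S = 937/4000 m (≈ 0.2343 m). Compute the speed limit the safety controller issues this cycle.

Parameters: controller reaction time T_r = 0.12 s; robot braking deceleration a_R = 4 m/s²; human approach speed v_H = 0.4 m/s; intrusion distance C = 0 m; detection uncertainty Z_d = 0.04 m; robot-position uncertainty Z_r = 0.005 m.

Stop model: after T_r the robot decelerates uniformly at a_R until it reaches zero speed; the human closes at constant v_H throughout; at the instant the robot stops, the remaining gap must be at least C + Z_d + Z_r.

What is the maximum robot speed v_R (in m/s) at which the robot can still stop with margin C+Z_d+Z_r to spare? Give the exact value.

v_R_max = 1/2 m/s = 0.5000 m/s

at the boundary: (1/8)·v² + (11/50)·v + (-113/800) = 0
  disc = (11/50)² − 4·(1/8)·(-113/800) = 4761/40000 ; √disc = 69/200
  v_R = (−(11/50) + 69/200) / (2·(1/8)) = 1/2 m/s
check:
T_s = v_R/a_R = (1/2)/4 = 0.1250 s
robot in T_r: 0.5000·0.1200 = 0.0600 m
robot under decel: 0.5000²/(2·4.0000) = 0.0312 m
human closes 0.4000·0.2450 = 0.0980 m
C+Z_d+Z_r = 0.0000+0.0400+0.0050 = 0.0450 m
sum ≈ 0.0600+0.0312+0.0980+0.0450 ≈ 0.2343 m = S ✓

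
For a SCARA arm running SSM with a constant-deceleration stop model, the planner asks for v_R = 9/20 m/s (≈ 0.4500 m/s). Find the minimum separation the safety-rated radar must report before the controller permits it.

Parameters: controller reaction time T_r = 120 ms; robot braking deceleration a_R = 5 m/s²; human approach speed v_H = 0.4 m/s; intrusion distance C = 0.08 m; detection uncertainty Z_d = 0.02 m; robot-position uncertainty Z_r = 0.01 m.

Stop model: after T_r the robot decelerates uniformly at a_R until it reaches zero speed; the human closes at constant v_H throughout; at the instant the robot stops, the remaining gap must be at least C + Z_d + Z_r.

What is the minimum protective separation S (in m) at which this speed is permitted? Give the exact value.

braking lasts T_s = (9/20)/5 = 0.0900 s
robot covers v_R·T_r = 0.4500·0.1200 = 0.0540 m before braking
robot covers 0.4500·0.0900 − ½·5.0000·0.0900² = 0.0203 m while stopping
human closes 0.4000·0.2100 = 0.0840 m
C+Z_d+Z_r = 0.0800+0.0200+0.0100 = 0.1100 m
S_min ≈ 0.0540+0.0203+0.0840+0.1100  ⇒  S_min = 1073/4000 m

S_min = 1073/4000 m = 0.2682 m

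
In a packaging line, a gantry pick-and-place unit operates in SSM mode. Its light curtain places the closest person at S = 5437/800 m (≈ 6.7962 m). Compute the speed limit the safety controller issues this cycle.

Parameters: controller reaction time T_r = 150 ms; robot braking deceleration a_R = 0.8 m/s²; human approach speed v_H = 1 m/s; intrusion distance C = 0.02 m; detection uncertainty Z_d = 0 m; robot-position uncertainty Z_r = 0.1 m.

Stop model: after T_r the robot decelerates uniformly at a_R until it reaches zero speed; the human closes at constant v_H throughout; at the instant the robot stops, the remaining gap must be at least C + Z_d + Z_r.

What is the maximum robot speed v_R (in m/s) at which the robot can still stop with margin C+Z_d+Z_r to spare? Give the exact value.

v_R_max = 23/10 m/s = 2.3000 m/s

at the boundary: (5/8)·v² + (7/5)·v + (-5221/800) = 0
  disc = (7/5)² − 4·(5/8)·(-5221/800) = 29241/1600 ; √disc = 171/40
  v_R = (−(7/5) + 171/40) / (2·(5/8)) = 23/10 m/s
check:
T_s = v_R/a_R = (23/10)/(4/5) = 2.8750 s
robot covers v_R·T_r = 2.3000·0.1500 = 0.3450 m before braking
robot covers 2.3000·2.8750 − ½·0.8000·2.8750² = 3.3062 m while stopping
person approaches 1.0000·(0.1500+2.8750) = 3.0250 m
residual clearance needed = 0.0200+0.0000+0.1000 = 0.1200 m
sum ≈ 0.3450+3.3062+3.0250+0.1200 ≈ 6.7962 m = S ✓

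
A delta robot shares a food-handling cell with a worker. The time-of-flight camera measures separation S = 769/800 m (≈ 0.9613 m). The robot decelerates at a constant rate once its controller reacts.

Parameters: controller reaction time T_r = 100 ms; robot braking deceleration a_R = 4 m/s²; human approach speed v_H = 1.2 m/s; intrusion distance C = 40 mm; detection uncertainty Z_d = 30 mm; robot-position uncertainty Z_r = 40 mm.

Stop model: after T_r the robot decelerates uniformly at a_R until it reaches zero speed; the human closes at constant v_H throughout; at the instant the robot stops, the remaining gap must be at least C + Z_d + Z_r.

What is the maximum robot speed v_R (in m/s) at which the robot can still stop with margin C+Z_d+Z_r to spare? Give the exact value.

quadratic (1/8)·v² + (2/5)·v + (-117/160) = 0
  disc = (2/5)² − 4·(1/8)·(-117/160) = 841/1600 ; √disc = 29/40
  v_R = (−(2/5) + 29/40) / (2·(1/8)) = 13/10 m/s
check:
braking lasts T_s = (13/10)/4 = 0.3250 s
robot in T_r: 1.3000·0.1000 = 0.1300 m
robot under decel: 1.3000²/(2·4.0000) = 0.2112 m
human over T_r+T_s: 1.2000·(0.1000+0.3250) = 0.5100 m
margins: 0.0400+0.0300+0.0400 = 0.1100 m
sum ≈ 0.1300+0.2112+0.5100+0.1100 ≈ 0.9613 m = S ✓

v_R_max = 13/10 m/s = 1.3000 m/s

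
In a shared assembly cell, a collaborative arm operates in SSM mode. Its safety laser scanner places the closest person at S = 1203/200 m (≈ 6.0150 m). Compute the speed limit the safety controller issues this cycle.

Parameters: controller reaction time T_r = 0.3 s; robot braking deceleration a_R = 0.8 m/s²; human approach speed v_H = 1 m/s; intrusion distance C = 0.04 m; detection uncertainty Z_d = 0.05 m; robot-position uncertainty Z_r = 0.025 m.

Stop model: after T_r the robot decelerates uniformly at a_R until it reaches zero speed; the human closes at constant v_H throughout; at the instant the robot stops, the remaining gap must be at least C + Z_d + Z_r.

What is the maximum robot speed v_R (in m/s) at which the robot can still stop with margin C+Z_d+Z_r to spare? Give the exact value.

at the boundary: (5/8)·v² + (31/20)·v + (-28/5) = 0
  disc = (31/20)² − 4·(5/8)·(-28/5) = 6561/400 ; √disc = 81/20
  v_R = (−(31/20) + 81/20) / (2·(5/8)) = 2 m/s
check:
braking lasts T_s = 2/(4/5) = 2.5000 s
reaction-phase robot travel = 2.0000·0.3000 = 0.6000 m
robot under decel: 2.0000²/(2·0.8000) = 2.5000 m
person approaches 1.0000·(0.3000+2.5000) = 2.8000 m
margins: 0.0400+0.0500+0.0250 = 0.1150 m
sum ≈ 0.6000+2.5000+2.8000+0.1150 ≈ 6.0150 m = S ✓

v_R_max = 2 m/s = 2.0000 m/s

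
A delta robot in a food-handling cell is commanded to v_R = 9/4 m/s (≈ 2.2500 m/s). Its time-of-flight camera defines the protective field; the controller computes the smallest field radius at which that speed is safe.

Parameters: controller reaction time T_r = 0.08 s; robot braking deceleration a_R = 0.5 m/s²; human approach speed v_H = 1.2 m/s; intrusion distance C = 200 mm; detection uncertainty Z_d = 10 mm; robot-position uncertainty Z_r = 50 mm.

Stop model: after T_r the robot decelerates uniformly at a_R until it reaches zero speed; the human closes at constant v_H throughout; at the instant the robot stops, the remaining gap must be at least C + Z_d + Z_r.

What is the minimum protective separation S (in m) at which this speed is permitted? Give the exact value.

stop time T_s = (9/4)/(1/2) = 4.5000 s
robot in T_r: 2.2500·0.0800 = 0.1800 m
braking distance = 2.2500²/(2·0.5000) = 5.0625 m
person approaches 1.2000·(0.0800+4.5000) = 5.4960 m
C+Z_d+Z_r = 0.2000+0.0100+0.0500 = 0.2600 m
S_min ≈ 0.1800+5.0625+5.4960+0.2600  ⇒  S_min = 21997/2000 m

S_min = 21997/2000 m = 10.9985 m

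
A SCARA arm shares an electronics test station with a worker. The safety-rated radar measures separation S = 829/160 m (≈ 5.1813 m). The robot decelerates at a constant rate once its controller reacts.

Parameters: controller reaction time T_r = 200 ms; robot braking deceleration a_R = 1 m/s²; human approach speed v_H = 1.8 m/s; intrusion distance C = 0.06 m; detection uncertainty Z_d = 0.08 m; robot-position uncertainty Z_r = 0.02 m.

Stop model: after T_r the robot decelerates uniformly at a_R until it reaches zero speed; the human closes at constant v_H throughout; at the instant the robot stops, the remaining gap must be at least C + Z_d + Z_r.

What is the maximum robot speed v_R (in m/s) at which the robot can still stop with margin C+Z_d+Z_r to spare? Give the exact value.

v_R_max = 33/20 m/s = 1.6500 m/s

quadratic (1/2)·v² + (2)·v + (-3729/800) = 0
  disc = (2)² − 4·(1/2)·(-3729/800) = 5329/400 ; √disc = 73/20
  v_R = (−(2) + 73/20) / (2·(1/2)) = 33/20 m/s
check:
stop time T_s = (33/20)/1 = 1.6500 s
reaction-phase robot travel = 1.6500·0.2000 = 0.3300 m
robot covers 1.6500·1.6500 − ½·1.0000·1.6500² = 1.3613 m while stopping
human closes 1.8000·1.8500 = 3.3300 m
C+Z_d+Z_r = 0.0600+0.0800+0.0200 = 0.1600 m
sum ≈ 0.3300+1.3613+3.3300+0.1600 ≈ 5.1813 m = S ✓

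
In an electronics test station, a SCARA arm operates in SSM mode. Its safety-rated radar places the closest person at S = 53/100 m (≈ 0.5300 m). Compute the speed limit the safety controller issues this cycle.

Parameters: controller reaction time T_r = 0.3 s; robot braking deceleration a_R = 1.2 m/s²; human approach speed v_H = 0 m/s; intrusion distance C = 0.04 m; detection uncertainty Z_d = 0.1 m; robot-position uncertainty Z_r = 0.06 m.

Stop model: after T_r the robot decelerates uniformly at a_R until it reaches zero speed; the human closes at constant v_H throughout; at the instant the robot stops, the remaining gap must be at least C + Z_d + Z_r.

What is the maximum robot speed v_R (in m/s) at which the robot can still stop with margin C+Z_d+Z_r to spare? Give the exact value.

quadratic (5/12)·v² + (3/10)·v + (-33/100) = 0
  disc = (3/10)² − 4·(5/12)·(-33/100) = 16/25 ; √disc = 4/5
  v_R = (−(3/10) + 4/5) / (2·(5/12)) = 3/5 m/s
check:
stop time T_s = (3/5)/(6/5) = 0.5000 s
robot covers v_R·T_r = 0.6000·0.3000 = 0.1800 m before braking
braking distance = 0.6000²/(2·1.2000) = 0.1500 m
person approaches 0.0000·(0.3000+0.5000) = 0.0000 m
residual clearance needed = 0.0400+0.1000+0.0600 = 0.2000 m
sum ≈ 0.1800+0.1500+0.0000+0.2000 ≈ 0.5300 m = S ✓

v_R_max = 3/5 m/s = 0.6000 m/s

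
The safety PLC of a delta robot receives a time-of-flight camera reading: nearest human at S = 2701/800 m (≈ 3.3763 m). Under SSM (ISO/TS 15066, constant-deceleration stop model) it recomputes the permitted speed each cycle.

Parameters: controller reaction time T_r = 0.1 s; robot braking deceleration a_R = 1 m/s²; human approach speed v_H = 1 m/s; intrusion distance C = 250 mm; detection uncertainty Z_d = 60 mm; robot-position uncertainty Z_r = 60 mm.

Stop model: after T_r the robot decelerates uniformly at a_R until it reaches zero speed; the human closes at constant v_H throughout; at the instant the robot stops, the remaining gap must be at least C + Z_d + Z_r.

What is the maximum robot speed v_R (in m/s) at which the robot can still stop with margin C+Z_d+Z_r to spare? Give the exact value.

collect terms ⇒ (1/2)·v_R² + (11/10)·v_R + (-93/32) = 0
  disc = (11/10)² − 4·(1/2)·(-93/32) = 2809/400 ; √disc = 53/20
  v_R = (−(11/10) + 53/20) / (2·(1/2)) = 31/20 m/s
check:
braking lasts T_s = (31/20)/1 = 1.5500 s
robot covers v_R·T_r = 1.5500·0.1000 = 0.1550 m before braking
braking distance = 1.5500²/(2·1.0000) = 1.2012 m
human closes 1.0000·1.6500 = 1.6500 m
C+Z_d+Z_r = 0.2500+0.0600+0.0600 = 0.3700 m
sum ≈ 0.1550+1.2012+1.6500+0.3700 ≈ 3.3763 m = S ✓

v_R_max = 31/20 m/s = 1.5500 m/s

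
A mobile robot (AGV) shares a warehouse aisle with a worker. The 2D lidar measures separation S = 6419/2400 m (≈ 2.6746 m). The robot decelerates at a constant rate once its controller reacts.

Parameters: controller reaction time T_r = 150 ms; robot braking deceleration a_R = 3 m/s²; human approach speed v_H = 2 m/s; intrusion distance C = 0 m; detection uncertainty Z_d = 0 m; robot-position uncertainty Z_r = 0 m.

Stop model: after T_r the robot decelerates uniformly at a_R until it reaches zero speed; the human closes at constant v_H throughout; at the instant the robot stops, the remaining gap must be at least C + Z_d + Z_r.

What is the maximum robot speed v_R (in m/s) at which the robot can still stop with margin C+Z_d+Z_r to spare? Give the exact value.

collect terms ⇒ (1/6)·v_R² + (49/60)·v_R + (-5699/2400) = 0
  disc = (49/60)² − 4·(1/6)·(-5699/2400) = 9/4 ; √disc = 3/2
  v_R = (−(49/60) + 3/2) / (2·(1/6)) = 41/20 m/s
check:
T_s = v_R/a_R = (41/20)/3 = 0.6833 s
reaction-phase robot travel = 2.0500·0.1500 = 0.3075 m
robot under decel: 2.0500²/(2·3.0000) = 0.7004 m
person approaches 2.0000·(0.1500+0.6833) = 1.6667 m
margins: 0.0000+0.0000+0.0000 = 0.0000 m
sum ≈ 0.3075+0.7004+1.6667+0.0000 ≈ 2.6746 m = S ✓

v_R_max = 41/20 m/s = 2.0500 m/s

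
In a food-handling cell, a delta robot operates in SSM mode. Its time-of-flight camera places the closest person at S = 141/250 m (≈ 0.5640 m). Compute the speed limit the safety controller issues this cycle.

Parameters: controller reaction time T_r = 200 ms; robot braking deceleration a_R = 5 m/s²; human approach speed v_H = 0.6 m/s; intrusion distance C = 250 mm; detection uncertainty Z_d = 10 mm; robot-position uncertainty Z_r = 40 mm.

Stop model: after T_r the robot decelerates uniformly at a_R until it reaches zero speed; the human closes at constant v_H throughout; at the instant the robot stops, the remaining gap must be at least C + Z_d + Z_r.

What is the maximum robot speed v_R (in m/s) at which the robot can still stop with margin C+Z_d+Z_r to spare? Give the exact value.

at the boundary: (1/10)·v² + (8/25)·v + (-18/125) = 0
  disc = (8/25)² − 4·(1/10)·(-18/125) = 4/25 ; √disc = 2/5
  v_R = (−(8/25) + 2/5) / (2·(1/10)) = 2/5 m/s
check:
stop time T_s = (2/5)/5 = 0.0800 s
robot covers v_R·T_r = 0.4000·0.2000 = 0.0800 m before braking
robot under decel: 0.4000²/(2·5.0000) = 0.0160 m
human closes 0.6000·0.2800 = 0.1680 m
residual clearance needed = 0.2500+0.0100+0.0400 = 0.3000 m
sum ≈ 0.0800+0.0160+0.1680+0.3000 ≈ 0.5640 m = S ✓

v_R_max = 2/5 m/s = 0.4000 m/s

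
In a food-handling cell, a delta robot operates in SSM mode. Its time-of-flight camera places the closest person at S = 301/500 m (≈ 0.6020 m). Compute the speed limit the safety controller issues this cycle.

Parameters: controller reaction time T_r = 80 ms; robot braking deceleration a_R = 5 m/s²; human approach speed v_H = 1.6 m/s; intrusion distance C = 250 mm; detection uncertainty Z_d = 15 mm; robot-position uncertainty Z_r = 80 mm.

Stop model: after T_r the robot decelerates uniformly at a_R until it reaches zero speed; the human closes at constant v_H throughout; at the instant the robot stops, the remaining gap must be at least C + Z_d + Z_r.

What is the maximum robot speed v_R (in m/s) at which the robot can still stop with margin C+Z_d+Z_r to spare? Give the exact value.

quadratic (1/10)·v² + (2/5)·v + (-129/1000) = 0
  disc = (2/5)² − 4·(1/10)·(-129/1000) = 529/2500 ; √disc = 23/50
  v_R = (−(2/5) + 23/50) / (2·(1/10)) = 3/10 m/s
check:
stop time T_s = (3/10)/5 = 0.0600 s
robot in T_r: 0.3000·0.0800 = 0.0240 m
robot under decel: 0.3000²/(2·5.0000) = 0.0090 m
human closes 1.6000·0.1400 = 0.2240 m
margins: 0.2500+0.0150+0.0800 = 0.3450 m
sum ≈ 0.0240+0.0090+0.2240+0.3450 ≈ 0.6020 m = S ✓

v_R_max = 3/10 m/s = 0.3000 m/s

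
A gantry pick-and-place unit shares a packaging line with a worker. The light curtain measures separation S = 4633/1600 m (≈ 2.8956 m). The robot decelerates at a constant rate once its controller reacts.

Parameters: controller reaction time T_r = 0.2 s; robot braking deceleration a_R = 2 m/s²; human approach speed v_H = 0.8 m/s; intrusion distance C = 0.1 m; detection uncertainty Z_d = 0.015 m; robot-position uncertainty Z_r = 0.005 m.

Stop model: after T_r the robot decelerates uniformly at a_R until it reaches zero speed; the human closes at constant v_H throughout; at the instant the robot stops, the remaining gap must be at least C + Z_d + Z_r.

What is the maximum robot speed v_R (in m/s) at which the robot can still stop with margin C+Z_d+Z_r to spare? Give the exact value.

v_R_max = 9/4 m/s = 2.2500 m/s

collect terms ⇒ (1/4)·v_R² + (3/5)·v_R + (-837/320) = 0
  disc = (3/5)² − 4·(1/4)·(-837/320) = 4761/1600 ; √disc = 69/40
  v_R = (−(3/5) + 69/40) / (2·(1/4)) = 9/4 m/s
check:
T_s = v_R/a_R = (9/4)/2 = 1.1250 s
robot covers v_R·T_r = 2.2500·0.2000 = 0.4500 m before braking
robot under decel: 2.2500²/(2·2.0000) = 1.2656 m
person approaches 0.8000·(0.2000+1.1250) = 1.0600 m
margins: 0.1000+0.0150+0.0050 = 0.1200 m
sum ≈ 0.4500+1.2656+1.0600+0.1200 ≈ 2.8956 m = S ✓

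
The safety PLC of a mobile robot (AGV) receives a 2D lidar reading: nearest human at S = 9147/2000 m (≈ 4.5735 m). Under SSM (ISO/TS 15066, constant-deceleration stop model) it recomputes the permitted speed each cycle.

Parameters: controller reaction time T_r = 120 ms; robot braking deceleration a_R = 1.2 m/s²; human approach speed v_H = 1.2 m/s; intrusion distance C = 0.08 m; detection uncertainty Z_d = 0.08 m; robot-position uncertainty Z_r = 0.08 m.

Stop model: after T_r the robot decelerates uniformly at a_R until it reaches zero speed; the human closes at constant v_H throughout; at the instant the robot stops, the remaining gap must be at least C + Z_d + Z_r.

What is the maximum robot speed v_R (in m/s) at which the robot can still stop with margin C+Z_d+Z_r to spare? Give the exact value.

v_R_max = 21/10 m/s = 2.1000 m/s

at the boundary: (5/12)·v² + (28/25)·v + (-8379/2000) = 0
  disc = (28/25)² − 4·(5/12)·(-8379/2000) = 82369/10000 ; √disc = 287/100
  v_R = (−(28/25) + 287/100) / (2·(5/12)) = 21/10 m/s
check:
T_s = v_R/a_R = (21/10)/(6/5) = 1.7500 s
reaction-phase robot travel = 2.1000·0.1200 = 0.2520 m
robot covers 2.1000·1.7500 − ½·1.2000·1.7500² = 1.8375 m while stopping
person approaches 1.2000·(0.1200+1.7500) = 2.2440 m
margins: 0.0800+0.0800+0.0800 = 0.2400 m
sum ≈ 0.2520+1.8375+2.2440+0.2400 ≈ 4.5735 m = S ✓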